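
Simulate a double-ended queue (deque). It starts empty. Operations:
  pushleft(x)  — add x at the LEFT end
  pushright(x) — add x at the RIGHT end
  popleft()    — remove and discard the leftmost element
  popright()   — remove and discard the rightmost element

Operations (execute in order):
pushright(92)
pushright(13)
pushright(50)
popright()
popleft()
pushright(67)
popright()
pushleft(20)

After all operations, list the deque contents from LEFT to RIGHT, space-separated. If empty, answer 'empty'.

pushright(92): [92]
pushright(13): [92, 13]
pushright(50): [92, 13, 50]
popright(): [92, 13]
popleft(): [13]
pushright(67): [13, 67]
popright(): [13]
pushleft(20): [20, 13]

Answer: 20 13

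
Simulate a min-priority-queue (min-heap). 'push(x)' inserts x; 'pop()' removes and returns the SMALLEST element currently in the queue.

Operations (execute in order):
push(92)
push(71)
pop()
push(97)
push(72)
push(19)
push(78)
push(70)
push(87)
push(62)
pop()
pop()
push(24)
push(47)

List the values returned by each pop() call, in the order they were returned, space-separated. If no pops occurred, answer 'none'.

Answer: 71 19 62

Derivation:
push(92): heap contents = [92]
push(71): heap contents = [71, 92]
pop() → 71: heap contents = [92]
push(97): heap contents = [92, 97]
push(72): heap contents = [72, 92, 97]
push(19): heap contents = [19, 72, 92, 97]
push(78): heap contents = [19, 72, 78, 92, 97]
push(70): heap contents = [19, 70, 72, 78, 92, 97]
push(87): heap contents = [19, 70, 72, 78, 87, 92, 97]
push(62): heap contents = [19, 62, 70, 72, 78, 87, 92, 97]
pop() → 19: heap contents = [62, 70, 72, 78, 87, 92, 97]
pop() → 62: heap contents = [70, 72, 78, 87, 92, 97]
push(24): heap contents = [24, 70, 72, 78, 87, 92, 97]
push(47): heap contents = [24, 47, 70, 72, 78, 87, 92, 97]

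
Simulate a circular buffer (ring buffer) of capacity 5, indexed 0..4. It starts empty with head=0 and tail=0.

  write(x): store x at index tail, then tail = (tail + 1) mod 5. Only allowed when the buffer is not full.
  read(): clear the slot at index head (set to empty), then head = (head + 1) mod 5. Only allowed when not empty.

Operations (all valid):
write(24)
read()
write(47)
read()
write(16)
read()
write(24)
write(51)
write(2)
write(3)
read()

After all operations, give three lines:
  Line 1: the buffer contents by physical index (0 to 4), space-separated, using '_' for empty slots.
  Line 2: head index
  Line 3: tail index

write(24): buf=[24 _ _ _ _], head=0, tail=1, size=1
read(): buf=[_ _ _ _ _], head=1, tail=1, size=0
write(47): buf=[_ 47 _ _ _], head=1, tail=2, size=1
read(): buf=[_ _ _ _ _], head=2, tail=2, size=0
write(16): buf=[_ _ 16 _ _], head=2, tail=3, size=1
read(): buf=[_ _ _ _ _], head=3, tail=3, size=0
write(24): buf=[_ _ _ 24 _], head=3, tail=4, size=1
write(51): buf=[_ _ _ 24 51], head=3, tail=0, size=2
write(2): buf=[2 _ _ 24 51], head=3, tail=1, size=3
write(3): buf=[2 3 _ 24 51], head=3, tail=2, size=4
read(): buf=[2 3 _ _ 51], head=4, tail=2, size=3

Answer: 2 3 _ _ 51
4
2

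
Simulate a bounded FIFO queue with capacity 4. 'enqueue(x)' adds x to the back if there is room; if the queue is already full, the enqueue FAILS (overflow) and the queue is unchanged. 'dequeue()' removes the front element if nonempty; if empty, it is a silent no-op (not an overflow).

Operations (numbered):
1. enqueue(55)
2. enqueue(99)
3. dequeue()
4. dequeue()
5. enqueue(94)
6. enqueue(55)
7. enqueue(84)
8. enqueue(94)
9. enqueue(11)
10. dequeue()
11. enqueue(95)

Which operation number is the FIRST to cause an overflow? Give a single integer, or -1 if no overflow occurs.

1. enqueue(55): size=1
2. enqueue(99): size=2
3. dequeue(): size=1
4. dequeue(): size=0
5. enqueue(94): size=1
6. enqueue(55): size=2
7. enqueue(84): size=3
8. enqueue(94): size=4
9. enqueue(11): size=4=cap → OVERFLOW (fail)
10. dequeue(): size=3
11. enqueue(95): size=4

Answer: 9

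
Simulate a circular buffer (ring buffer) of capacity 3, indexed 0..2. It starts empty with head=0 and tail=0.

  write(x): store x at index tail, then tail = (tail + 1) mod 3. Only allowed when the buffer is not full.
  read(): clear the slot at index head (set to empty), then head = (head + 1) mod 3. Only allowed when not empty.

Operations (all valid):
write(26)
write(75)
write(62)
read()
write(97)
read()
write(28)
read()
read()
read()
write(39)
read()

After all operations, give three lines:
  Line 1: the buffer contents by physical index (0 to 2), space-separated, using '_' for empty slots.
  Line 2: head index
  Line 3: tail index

Answer: _ _ _
0
0

Derivation:
write(26): buf=[26 _ _], head=0, tail=1, size=1
write(75): buf=[26 75 _], head=0, tail=2, size=2
write(62): buf=[26 75 62], head=0, tail=0, size=3
read(): buf=[_ 75 62], head=1, tail=0, size=2
write(97): buf=[97 75 62], head=1, tail=1, size=3
read(): buf=[97 _ 62], head=2, tail=1, size=2
write(28): buf=[97 28 62], head=2, tail=2, size=3
read(): buf=[97 28 _], head=0, tail=2, size=2
read(): buf=[_ 28 _], head=1, tail=2, size=1
read(): buf=[_ _ _], head=2, tail=2, size=0
write(39): buf=[_ _ 39], head=2, tail=0, size=1
read(): buf=[_ _ _], head=0, tail=0, size=0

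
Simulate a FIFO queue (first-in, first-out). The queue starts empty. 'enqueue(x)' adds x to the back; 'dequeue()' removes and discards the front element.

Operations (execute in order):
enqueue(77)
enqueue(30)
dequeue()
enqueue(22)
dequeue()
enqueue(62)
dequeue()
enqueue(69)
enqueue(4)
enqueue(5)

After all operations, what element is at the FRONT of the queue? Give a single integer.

Answer: 62

Derivation:
enqueue(77): queue = [77]
enqueue(30): queue = [77, 30]
dequeue(): queue = [30]
enqueue(22): queue = [30, 22]
dequeue(): queue = [22]
enqueue(62): queue = [22, 62]
dequeue(): queue = [62]
enqueue(69): queue = [62, 69]
enqueue(4): queue = [62, 69, 4]
enqueue(5): queue = [62, 69, 4, 5]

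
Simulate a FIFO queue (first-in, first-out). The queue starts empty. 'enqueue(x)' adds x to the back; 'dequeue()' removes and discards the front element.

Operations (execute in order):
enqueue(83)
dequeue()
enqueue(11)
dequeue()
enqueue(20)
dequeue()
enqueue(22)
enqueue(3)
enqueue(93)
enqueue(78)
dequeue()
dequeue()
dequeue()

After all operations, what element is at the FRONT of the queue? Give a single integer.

enqueue(83): queue = [83]
dequeue(): queue = []
enqueue(11): queue = [11]
dequeue(): queue = []
enqueue(20): queue = [20]
dequeue(): queue = []
enqueue(22): queue = [22]
enqueue(3): queue = [22, 3]
enqueue(93): queue = [22, 3, 93]
enqueue(78): queue = [22, 3, 93, 78]
dequeue(): queue = [3, 93, 78]
dequeue(): queue = [93, 78]
dequeue(): queue = [78]

Answer: 78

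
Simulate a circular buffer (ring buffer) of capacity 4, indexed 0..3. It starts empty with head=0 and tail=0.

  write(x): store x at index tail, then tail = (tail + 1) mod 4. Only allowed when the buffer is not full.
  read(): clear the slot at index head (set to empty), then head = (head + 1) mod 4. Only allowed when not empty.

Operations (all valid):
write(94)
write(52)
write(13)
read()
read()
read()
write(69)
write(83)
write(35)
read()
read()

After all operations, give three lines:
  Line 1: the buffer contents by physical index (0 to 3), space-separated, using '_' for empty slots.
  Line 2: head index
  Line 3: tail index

Answer: _ 35 _ _
1
2

Derivation:
write(94): buf=[94 _ _ _], head=0, tail=1, size=1
write(52): buf=[94 52 _ _], head=0, tail=2, size=2
write(13): buf=[94 52 13 _], head=0, tail=3, size=3
read(): buf=[_ 52 13 _], head=1, tail=3, size=2
read(): buf=[_ _ 13 _], head=2, tail=3, size=1
read(): buf=[_ _ _ _], head=3, tail=3, size=0
write(69): buf=[_ _ _ 69], head=3, tail=0, size=1
write(83): buf=[83 _ _ 69], head=3, tail=1, size=2
write(35): buf=[83 35 _ 69], head=3, tail=2, size=3
read(): buf=[83 35 _ _], head=0, tail=2, size=2
read(): buf=[_ 35 _ _], head=1, tail=2, size=1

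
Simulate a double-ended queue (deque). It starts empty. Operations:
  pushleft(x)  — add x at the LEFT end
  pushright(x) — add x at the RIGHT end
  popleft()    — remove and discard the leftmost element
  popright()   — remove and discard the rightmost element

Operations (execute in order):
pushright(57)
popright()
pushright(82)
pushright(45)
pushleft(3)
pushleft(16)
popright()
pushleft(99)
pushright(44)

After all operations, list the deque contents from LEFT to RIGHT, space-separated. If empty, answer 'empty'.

Answer: 99 16 3 82 44

Derivation:
pushright(57): [57]
popright(): []
pushright(82): [82]
pushright(45): [82, 45]
pushleft(3): [3, 82, 45]
pushleft(16): [16, 3, 82, 45]
popright(): [16, 3, 82]
pushleft(99): [99, 16, 3, 82]
pushright(44): [99, 16, 3, 82, 44]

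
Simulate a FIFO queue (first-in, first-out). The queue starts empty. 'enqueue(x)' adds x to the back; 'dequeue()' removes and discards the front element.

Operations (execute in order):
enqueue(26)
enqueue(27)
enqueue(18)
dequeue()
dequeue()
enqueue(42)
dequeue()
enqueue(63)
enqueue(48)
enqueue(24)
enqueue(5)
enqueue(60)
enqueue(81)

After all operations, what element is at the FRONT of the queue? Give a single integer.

enqueue(26): queue = [26]
enqueue(27): queue = [26, 27]
enqueue(18): queue = [26, 27, 18]
dequeue(): queue = [27, 18]
dequeue(): queue = [18]
enqueue(42): queue = [18, 42]
dequeue(): queue = [42]
enqueue(63): queue = [42, 63]
enqueue(48): queue = [42, 63, 48]
enqueue(24): queue = [42, 63, 48, 24]
enqueue(5): queue = [42, 63, 48, 24, 5]
enqueue(60): queue = [42, 63, 48, 24, 5, 60]
enqueue(81): queue = [42, 63, 48, 24, 5, 60, 81]

Answer: 42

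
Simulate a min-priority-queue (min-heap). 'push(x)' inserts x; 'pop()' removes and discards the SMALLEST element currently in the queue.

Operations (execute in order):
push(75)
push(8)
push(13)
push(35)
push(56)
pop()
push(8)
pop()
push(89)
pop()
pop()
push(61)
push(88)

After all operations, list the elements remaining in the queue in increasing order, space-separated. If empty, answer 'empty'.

push(75): heap contents = [75]
push(8): heap contents = [8, 75]
push(13): heap contents = [8, 13, 75]
push(35): heap contents = [8, 13, 35, 75]
push(56): heap contents = [8, 13, 35, 56, 75]
pop() → 8: heap contents = [13, 35, 56, 75]
push(8): heap contents = [8, 13, 35, 56, 75]
pop() → 8: heap contents = [13, 35, 56, 75]
push(89): heap contents = [13, 35, 56, 75, 89]
pop() → 13: heap contents = [35, 56, 75, 89]
pop() → 35: heap contents = [56, 75, 89]
push(61): heap contents = [56, 61, 75, 89]
push(88): heap contents = [56, 61, 75, 88, 89]

Answer: 56 61 75 88 89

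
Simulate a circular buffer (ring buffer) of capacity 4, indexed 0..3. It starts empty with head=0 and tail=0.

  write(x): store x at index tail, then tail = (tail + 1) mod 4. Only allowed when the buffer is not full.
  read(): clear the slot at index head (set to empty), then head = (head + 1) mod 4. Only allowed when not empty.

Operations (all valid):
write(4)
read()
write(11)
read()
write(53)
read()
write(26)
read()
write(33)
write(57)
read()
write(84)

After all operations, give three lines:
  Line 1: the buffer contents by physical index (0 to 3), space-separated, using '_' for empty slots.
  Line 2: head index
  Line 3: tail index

write(4): buf=[4 _ _ _], head=0, tail=1, size=1
read(): buf=[_ _ _ _], head=1, tail=1, size=0
write(11): buf=[_ 11 _ _], head=1, tail=2, size=1
read(): buf=[_ _ _ _], head=2, tail=2, size=0
write(53): buf=[_ _ 53 _], head=2, tail=3, size=1
read(): buf=[_ _ _ _], head=3, tail=3, size=0
write(26): buf=[_ _ _ 26], head=3, tail=0, size=1
read(): buf=[_ _ _ _], head=0, tail=0, size=0
write(33): buf=[33 _ _ _], head=0, tail=1, size=1
write(57): buf=[33 57 _ _], head=0, tail=2, size=2
read(): buf=[_ 57 _ _], head=1, tail=2, size=1
write(84): buf=[_ 57 84 _], head=1, tail=3, size=2

Answer: _ 57 84 _
1
3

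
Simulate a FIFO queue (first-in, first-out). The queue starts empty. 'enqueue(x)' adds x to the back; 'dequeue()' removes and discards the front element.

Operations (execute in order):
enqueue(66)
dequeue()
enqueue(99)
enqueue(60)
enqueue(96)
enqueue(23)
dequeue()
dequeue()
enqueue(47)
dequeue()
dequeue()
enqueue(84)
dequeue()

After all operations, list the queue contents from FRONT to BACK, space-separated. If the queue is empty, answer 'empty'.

Answer: 84

Derivation:
enqueue(66): [66]
dequeue(): []
enqueue(99): [99]
enqueue(60): [99, 60]
enqueue(96): [99, 60, 96]
enqueue(23): [99, 60, 96, 23]
dequeue(): [60, 96, 23]
dequeue(): [96, 23]
enqueue(47): [96, 23, 47]
dequeue(): [23, 47]
dequeue(): [47]
enqueue(84): [47, 84]
dequeue(): [84]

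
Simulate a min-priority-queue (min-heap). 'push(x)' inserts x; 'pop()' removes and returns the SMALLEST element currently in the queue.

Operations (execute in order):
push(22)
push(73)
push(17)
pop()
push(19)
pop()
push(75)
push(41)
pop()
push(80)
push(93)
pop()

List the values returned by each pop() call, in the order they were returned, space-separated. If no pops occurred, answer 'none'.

Answer: 17 19 22 41

Derivation:
push(22): heap contents = [22]
push(73): heap contents = [22, 73]
push(17): heap contents = [17, 22, 73]
pop() → 17: heap contents = [22, 73]
push(19): heap contents = [19, 22, 73]
pop() → 19: heap contents = [22, 73]
push(75): heap contents = [22, 73, 75]
push(41): heap contents = [22, 41, 73, 75]
pop() → 22: heap contents = [41, 73, 75]
push(80): heap contents = [41, 73, 75, 80]
push(93): heap contents = [41, 73, 75, 80, 93]
pop() → 41: heap contents = [73, 75, 80, 93]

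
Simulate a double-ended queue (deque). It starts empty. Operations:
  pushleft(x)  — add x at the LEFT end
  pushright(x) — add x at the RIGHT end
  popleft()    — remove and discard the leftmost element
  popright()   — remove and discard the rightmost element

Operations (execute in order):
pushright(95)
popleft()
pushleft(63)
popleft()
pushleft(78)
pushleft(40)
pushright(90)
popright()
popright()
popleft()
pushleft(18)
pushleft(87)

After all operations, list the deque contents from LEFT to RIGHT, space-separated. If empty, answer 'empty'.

Answer: 87 18

Derivation:
pushright(95): [95]
popleft(): []
pushleft(63): [63]
popleft(): []
pushleft(78): [78]
pushleft(40): [40, 78]
pushright(90): [40, 78, 90]
popright(): [40, 78]
popright(): [40]
popleft(): []
pushleft(18): [18]
pushleft(87): [87, 18]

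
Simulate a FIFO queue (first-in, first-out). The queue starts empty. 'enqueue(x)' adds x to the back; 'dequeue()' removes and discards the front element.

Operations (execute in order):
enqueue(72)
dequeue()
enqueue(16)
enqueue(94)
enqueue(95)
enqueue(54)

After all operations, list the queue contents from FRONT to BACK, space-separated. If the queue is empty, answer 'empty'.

Answer: 16 94 95 54

Derivation:
enqueue(72): [72]
dequeue(): []
enqueue(16): [16]
enqueue(94): [16, 94]
enqueue(95): [16, 94, 95]
enqueue(54): [16, 94, 95, 54]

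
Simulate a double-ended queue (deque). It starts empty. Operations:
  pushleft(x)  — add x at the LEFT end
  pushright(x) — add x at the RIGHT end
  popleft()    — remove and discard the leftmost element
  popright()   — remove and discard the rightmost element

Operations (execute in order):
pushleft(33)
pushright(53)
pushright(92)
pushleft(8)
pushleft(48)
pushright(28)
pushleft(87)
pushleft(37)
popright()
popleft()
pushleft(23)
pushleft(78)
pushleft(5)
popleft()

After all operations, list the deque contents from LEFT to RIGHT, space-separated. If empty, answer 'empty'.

Answer: 78 23 87 48 8 33 53 92

Derivation:
pushleft(33): [33]
pushright(53): [33, 53]
pushright(92): [33, 53, 92]
pushleft(8): [8, 33, 53, 92]
pushleft(48): [48, 8, 33, 53, 92]
pushright(28): [48, 8, 33, 53, 92, 28]
pushleft(87): [87, 48, 8, 33, 53, 92, 28]
pushleft(37): [37, 87, 48, 8, 33, 53, 92, 28]
popright(): [37, 87, 48, 8, 33, 53, 92]
popleft(): [87, 48, 8, 33, 53, 92]
pushleft(23): [23, 87, 48, 8, 33, 53, 92]
pushleft(78): [78, 23, 87, 48, 8, 33, 53, 92]
pushleft(5): [5, 78, 23, 87, 48, 8, 33, 53, 92]
popleft(): [78, 23, 87, 48, 8, 33, 53, 92]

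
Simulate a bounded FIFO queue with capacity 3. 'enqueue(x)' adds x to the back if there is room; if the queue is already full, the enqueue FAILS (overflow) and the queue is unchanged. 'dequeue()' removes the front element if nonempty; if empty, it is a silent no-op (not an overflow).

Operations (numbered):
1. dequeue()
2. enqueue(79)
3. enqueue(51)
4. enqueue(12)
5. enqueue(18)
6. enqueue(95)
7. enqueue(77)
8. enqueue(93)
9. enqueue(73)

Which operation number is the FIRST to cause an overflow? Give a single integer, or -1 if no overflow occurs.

1. dequeue(): empty, no-op, size=0
2. enqueue(79): size=1
3. enqueue(51): size=2
4. enqueue(12): size=3
5. enqueue(18): size=3=cap → OVERFLOW (fail)
6. enqueue(95): size=3=cap → OVERFLOW (fail)
7. enqueue(77): size=3=cap → OVERFLOW (fail)
8. enqueue(93): size=3=cap → OVERFLOW (fail)
9. enqueue(73): size=3=cap → OVERFLOW (fail)

Answer: 5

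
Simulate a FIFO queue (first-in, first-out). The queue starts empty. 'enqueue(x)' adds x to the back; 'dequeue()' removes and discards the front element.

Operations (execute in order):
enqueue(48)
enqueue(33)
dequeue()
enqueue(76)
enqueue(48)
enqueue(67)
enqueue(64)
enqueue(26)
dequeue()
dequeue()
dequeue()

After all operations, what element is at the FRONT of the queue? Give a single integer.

Answer: 67

Derivation:
enqueue(48): queue = [48]
enqueue(33): queue = [48, 33]
dequeue(): queue = [33]
enqueue(76): queue = [33, 76]
enqueue(48): queue = [33, 76, 48]
enqueue(67): queue = [33, 76, 48, 67]
enqueue(64): queue = [33, 76, 48, 67, 64]
enqueue(26): queue = [33, 76, 48, 67, 64, 26]
dequeue(): queue = [76, 48, 67, 64, 26]
dequeue(): queue = [48, 67, 64, 26]
dequeue(): queue = [67, 64, 26]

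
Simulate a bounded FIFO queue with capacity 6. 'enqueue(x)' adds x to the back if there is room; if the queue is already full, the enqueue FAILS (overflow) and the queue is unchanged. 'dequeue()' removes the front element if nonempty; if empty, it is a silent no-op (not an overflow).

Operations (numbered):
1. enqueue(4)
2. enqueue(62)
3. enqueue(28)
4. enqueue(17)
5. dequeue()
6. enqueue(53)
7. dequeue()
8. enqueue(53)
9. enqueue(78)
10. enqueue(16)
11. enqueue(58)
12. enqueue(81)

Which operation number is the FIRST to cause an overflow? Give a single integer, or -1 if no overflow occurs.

Answer: 11

Derivation:
1. enqueue(4): size=1
2. enqueue(62): size=2
3. enqueue(28): size=3
4. enqueue(17): size=4
5. dequeue(): size=3
6. enqueue(53): size=4
7. dequeue(): size=3
8. enqueue(53): size=4
9. enqueue(78): size=5
10. enqueue(16): size=6
11. enqueue(58): size=6=cap → OVERFLOW (fail)
12. enqueue(81): size=6=cap → OVERFLOW (fail)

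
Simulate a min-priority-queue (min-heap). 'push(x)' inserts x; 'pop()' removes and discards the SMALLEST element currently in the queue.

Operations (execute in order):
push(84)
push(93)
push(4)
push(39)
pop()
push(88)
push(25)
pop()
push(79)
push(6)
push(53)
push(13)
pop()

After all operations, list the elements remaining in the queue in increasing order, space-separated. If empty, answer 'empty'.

push(84): heap contents = [84]
push(93): heap contents = [84, 93]
push(4): heap contents = [4, 84, 93]
push(39): heap contents = [4, 39, 84, 93]
pop() → 4: heap contents = [39, 84, 93]
push(88): heap contents = [39, 84, 88, 93]
push(25): heap contents = [25, 39, 84, 88, 93]
pop() → 25: heap contents = [39, 84, 88, 93]
push(79): heap contents = [39, 79, 84, 88, 93]
push(6): heap contents = [6, 39, 79, 84, 88, 93]
push(53): heap contents = [6, 39, 53, 79, 84, 88, 93]
push(13): heap contents = [6, 13, 39, 53, 79, 84, 88, 93]
pop() → 6: heap contents = [13, 39, 53, 79, 84, 88, 93]

Answer: 13 39 53 79 84 88 93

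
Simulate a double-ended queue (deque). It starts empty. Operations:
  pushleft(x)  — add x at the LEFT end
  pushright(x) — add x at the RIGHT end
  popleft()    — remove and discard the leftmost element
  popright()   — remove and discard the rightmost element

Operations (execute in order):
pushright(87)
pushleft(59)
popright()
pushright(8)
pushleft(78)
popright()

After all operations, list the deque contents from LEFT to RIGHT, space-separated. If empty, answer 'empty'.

pushright(87): [87]
pushleft(59): [59, 87]
popright(): [59]
pushright(8): [59, 8]
pushleft(78): [78, 59, 8]
popright(): [78, 59]

Answer: 78 59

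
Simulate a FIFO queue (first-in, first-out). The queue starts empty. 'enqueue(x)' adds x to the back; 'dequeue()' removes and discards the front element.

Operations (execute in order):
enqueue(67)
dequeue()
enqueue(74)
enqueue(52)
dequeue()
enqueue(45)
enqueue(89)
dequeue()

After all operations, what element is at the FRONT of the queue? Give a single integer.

enqueue(67): queue = [67]
dequeue(): queue = []
enqueue(74): queue = [74]
enqueue(52): queue = [74, 52]
dequeue(): queue = [52]
enqueue(45): queue = [52, 45]
enqueue(89): queue = [52, 45, 89]
dequeue(): queue = [45, 89]

Answer: 45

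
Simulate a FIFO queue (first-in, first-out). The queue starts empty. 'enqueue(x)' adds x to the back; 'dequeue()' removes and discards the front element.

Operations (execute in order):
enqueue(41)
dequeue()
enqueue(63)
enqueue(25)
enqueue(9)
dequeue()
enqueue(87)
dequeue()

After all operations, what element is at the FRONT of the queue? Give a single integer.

enqueue(41): queue = [41]
dequeue(): queue = []
enqueue(63): queue = [63]
enqueue(25): queue = [63, 25]
enqueue(9): queue = [63, 25, 9]
dequeue(): queue = [25, 9]
enqueue(87): queue = [25, 9, 87]
dequeue(): queue = [9, 87]

Answer: 9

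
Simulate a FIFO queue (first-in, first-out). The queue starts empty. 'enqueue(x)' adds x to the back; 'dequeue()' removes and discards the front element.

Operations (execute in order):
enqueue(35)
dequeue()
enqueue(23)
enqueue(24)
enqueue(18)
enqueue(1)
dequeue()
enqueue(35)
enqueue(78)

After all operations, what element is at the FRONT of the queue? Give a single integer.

Answer: 24

Derivation:
enqueue(35): queue = [35]
dequeue(): queue = []
enqueue(23): queue = [23]
enqueue(24): queue = [23, 24]
enqueue(18): queue = [23, 24, 18]
enqueue(1): queue = [23, 24, 18, 1]
dequeue(): queue = [24, 18, 1]
enqueue(35): queue = [24, 18, 1, 35]
enqueue(78): queue = [24, 18, 1, 35, 78]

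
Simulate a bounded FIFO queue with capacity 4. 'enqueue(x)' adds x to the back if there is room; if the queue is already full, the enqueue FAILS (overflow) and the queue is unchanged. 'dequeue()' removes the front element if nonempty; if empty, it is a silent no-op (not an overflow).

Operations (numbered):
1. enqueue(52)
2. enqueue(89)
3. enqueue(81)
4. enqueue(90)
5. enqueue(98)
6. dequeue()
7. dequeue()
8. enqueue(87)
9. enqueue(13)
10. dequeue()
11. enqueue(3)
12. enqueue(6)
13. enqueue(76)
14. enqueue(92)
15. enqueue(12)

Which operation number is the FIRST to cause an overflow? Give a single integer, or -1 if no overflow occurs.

Answer: 5

Derivation:
1. enqueue(52): size=1
2. enqueue(89): size=2
3. enqueue(81): size=3
4. enqueue(90): size=4
5. enqueue(98): size=4=cap → OVERFLOW (fail)
6. dequeue(): size=3
7. dequeue(): size=2
8. enqueue(87): size=3
9. enqueue(13): size=4
10. dequeue(): size=3
11. enqueue(3): size=4
12. enqueue(6): size=4=cap → OVERFLOW (fail)
13. enqueue(76): size=4=cap → OVERFLOW (fail)
14. enqueue(92): size=4=cap → OVERFLOW (fail)
15. enqueue(12): size=4=cap → OVERFLOW (fail)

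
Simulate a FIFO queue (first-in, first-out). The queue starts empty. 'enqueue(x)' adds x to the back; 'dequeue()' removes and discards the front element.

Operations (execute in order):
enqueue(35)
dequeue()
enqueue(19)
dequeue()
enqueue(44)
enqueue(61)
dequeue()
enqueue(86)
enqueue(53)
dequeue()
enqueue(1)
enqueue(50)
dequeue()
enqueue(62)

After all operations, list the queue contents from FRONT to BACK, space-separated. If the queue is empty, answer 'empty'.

Answer: 53 1 50 62

Derivation:
enqueue(35): [35]
dequeue(): []
enqueue(19): [19]
dequeue(): []
enqueue(44): [44]
enqueue(61): [44, 61]
dequeue(): [61]
enqueue(86): [61, 86]
enqueue(53): [61, 86, 53]
dequeue(): [86, 53]
enqueue(1): [86, 53, 1]
enqueue(50): [86, 53, 1, 50]
dequeue(): [53, 1, 50]
enqueue(62): [53, 1, 50, 62]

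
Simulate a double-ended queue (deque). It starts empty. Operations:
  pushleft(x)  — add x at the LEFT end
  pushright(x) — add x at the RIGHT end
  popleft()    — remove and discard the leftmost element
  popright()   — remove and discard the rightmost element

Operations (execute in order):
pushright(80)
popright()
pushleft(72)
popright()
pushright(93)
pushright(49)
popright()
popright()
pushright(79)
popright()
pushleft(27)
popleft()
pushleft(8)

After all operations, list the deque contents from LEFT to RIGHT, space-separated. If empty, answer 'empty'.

pushright(80): [80]
popright(): []
pushleft(72): [72]
popright(): []
pushright(93): [93]
pushright(49): [93, 49]
popright(): [93]
popright(): []
pushright(79): [79]
popright(): []
pushleft(27): [27]
popleft(): []
pushleft(8): [8]

Answer: 8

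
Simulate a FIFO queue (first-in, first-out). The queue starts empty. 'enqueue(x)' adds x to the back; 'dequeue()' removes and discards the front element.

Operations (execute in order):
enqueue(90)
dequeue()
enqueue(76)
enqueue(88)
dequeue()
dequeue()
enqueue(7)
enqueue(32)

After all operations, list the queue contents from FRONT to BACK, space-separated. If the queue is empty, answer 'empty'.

enqueue(90): [90]
dequeue(): []
enqueue(76): [76]
enqueue(88): [76, 88]
dequeue(): [88]
dequeue(): []
enqueue(7): [7]
enqueue(32): [7, 32]

Answer: 7 32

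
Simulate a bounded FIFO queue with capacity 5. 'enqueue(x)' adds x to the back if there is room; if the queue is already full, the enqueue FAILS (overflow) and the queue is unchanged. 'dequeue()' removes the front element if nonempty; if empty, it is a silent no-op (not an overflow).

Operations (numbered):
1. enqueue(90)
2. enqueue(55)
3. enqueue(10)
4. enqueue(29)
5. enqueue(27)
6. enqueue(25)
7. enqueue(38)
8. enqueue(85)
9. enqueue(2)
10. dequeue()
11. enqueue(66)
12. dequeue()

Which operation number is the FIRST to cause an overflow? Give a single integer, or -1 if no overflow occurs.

Answer: 6

Derivation:
1. enqueue(90): size=1
2. enqueue(55): size=2
3. enqueue(10): size=3
4. enqueue(29): size=4
5. enqueue(27): size=5
6. enqueue(25): size=5=cap → OVERFLOW (fail)
7. enqueue(38): size=5=cap → OVERFLOW (fail)
8. enqueue(85): size=5=cap → OVERFLOW (fail)
9. enqueue(2): size=5=cap → OVERFLOW (fail)
10. dequeue(): size=4
11. enqueue(66): size=5
12. dequeue(): size=4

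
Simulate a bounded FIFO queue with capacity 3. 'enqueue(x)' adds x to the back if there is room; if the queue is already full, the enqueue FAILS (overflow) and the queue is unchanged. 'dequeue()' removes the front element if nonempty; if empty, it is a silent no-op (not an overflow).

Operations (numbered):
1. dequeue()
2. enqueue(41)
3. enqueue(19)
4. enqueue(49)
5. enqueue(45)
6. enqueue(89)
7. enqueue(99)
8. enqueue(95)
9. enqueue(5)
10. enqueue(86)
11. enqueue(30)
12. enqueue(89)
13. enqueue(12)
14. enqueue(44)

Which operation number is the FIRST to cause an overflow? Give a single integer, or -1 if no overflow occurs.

1. dequeue(): empty, no-op, size=0
2. enqueue(41): size=1
3. enqueue(19): size=2
4. enqueue(49): size=3
5. enqueue(45): size=3=cap → OVERFLOW (fail)
6. enqueue(89): size=3=cap → OVERFLOW (fail)
7. enqueue(99): size=3=cap → OVERFLOW (fail)
8. enqueue(95): size=3=cap → OVERFLOW (fail)
9. enqueue(5): size=3=cap → OVERFLOW (fail)
10. enqueue(86): size=3=cap → OVERFLOW (fail)
11. enqueue(30): size=3=cap → OVERFLOW (fail)
12. enqueue(89): size=3=cap → OVERFLOW (fail)
13. enqueue(12): size=3=cap → OVERFLOW (fail)
14. enqueue(44): size=3=cap → OVERFLOW (fail)

Answer: 5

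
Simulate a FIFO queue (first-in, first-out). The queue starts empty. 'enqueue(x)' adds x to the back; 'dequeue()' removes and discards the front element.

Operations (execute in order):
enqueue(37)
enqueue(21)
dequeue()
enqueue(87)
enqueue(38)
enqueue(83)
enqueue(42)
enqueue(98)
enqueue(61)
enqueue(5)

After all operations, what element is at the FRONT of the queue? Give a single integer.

Answer: 21

Derivation:
enqueue(37): queue = [37]
enqueue(21): queue = [37, 21]
dequeue(): queue = [21]
enqueue(87): queue = [21, 87]
enqueue(38): queue = [21, 87, 38]
enqueue(83): queue = [21, 87, 38, 83]
enqueue(42): queue = [21, 87, 38, 83, 42]
enqueue(98): queue = [21, 87, 38, 83, 42, 98]
enqueue(61): queue = [21, 87, 38, 83, 42, 98, 61]
enqueue(5): queue = [21, 87, 38, 83, 42, 98, 61, 5]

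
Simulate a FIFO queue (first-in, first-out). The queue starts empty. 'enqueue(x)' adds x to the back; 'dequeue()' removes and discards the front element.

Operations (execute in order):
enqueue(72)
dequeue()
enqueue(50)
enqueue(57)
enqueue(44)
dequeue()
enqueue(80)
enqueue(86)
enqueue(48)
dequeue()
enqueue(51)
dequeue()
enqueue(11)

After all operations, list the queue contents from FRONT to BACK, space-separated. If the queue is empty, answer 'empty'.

Answer: 80 86 48 51 11

Derivation:
enqueue(72): [72]
dequeue(): []
enqueue(50): [50]
enqueue(57): [50, 57]
enqueue(44): [50, 57, 44]
dequeue(): [57, 44]
enqueue(80): [57, 44, 80]
enqueue(86): [57, 44, 80, 86]
enqueue(48): [57, 44, 80, 86, 48]
dequeue(): [44, 80, 86, 48]
enqueue(51): [44, 80, 86, 48, 51]
dequeue(): [80, 86, 48, 51]
enqueue(11): [80, 86, 48, 51, 11]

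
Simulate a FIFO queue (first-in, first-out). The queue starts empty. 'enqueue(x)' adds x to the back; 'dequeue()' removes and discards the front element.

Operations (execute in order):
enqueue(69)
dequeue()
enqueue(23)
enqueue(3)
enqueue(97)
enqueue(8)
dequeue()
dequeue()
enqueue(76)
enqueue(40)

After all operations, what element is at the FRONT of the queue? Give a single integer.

Answer: 97

Derivation:
enqueue(69): queue = [69]
dequeue(): queue = []
enqueue(23): queue = [23]
enqueue(3): queue = [23, 3]
enqueue(97): queue = [23, 3, 97]
enqueue(8): queue = [23, 3, 97, 8]
dequeue(): queue = [3, 97, 8]
dequeue(): queue = [97, 8]
enqueue(76): queue = [97, 8, 76]
enqueue(40): queue = [97, 8, 76, 40]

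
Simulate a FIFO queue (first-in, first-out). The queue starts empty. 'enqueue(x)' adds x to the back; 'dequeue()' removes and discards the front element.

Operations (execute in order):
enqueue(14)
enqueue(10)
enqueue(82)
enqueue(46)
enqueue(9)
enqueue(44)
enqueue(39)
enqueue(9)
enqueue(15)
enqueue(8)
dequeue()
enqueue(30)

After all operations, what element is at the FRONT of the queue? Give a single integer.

enqueue(14): queue = [14]
enqueue(10): queue = [14, 10]
enqueue(82): queue = [14, 10, 82]
enqueue(46): queue = [14, 10, 82, 46]
enqueue(9): queue = [14, 10, 82, 46, 9]
enqueue(44): queue = [14, 10, 82, 46, 9, 44]
enqueue(39): queue = [14, 10, 82, 46, 9, 44, 39]
enqueue(9): queue = [14, 10, 82, 46, 9, 44, 39, 9]
enqueue(15): queue = [14, 10, 82, 46, 9, 44, 39, 9, 15]
enqueue(8): queue = [14, 10, 82, 46, 9, 44, 39, 9, 15, 8]
dequeue(): queue = [10, 82, 46, 9, 44, 39, 9, 15, 8]
enqueue(30): queue = [10, 82, 46, 9, 44, 39, 9, 15, 8, 30]

Answer: 10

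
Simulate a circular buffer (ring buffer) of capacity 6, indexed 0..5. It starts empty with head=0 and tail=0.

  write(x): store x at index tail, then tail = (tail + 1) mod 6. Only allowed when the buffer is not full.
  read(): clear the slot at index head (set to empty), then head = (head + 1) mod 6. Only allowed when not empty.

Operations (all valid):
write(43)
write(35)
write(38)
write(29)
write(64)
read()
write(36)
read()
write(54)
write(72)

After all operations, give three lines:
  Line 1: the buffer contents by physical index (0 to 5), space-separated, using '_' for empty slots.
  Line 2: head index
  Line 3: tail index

Answer: 54 72 38 29 64 36
2
2

Derivation:
write(43): buf=[43 _ _ _ _ _], head=0, tail=1, size=1
write(35): buf=[43 35 _ _ _ _], head=0, tail=2, size=2
write(38): buf=[43 35 38 _ _ _], head=0, tail=3, size=3
write(29): buf=[43 35 38 29 _ _], head=0, tail=4, size=4
write(64): buf=[43 35 38 29 64 _], head=0, tail=5, size=5
read(): buf=[_ 35 38 29 64 _], head=1, tail=5, size=4
write(36): buf=[_ 35 38 29 64 36], head=1, tail=0, size=5
read(): buf=[_ _ 38 29 64 36], head=2, tail=0, size=4
write(54): buf=[54 _ 38 29 64 36], head=2, tail=1, size=5
write(72): buf=[54 72 38 29 64 36], head=2, tail=2, size=6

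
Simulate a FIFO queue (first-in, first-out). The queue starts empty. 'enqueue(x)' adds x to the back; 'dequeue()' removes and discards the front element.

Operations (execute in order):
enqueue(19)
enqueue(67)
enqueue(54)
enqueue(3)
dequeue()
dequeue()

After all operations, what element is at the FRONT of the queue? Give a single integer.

enqueue(19): queue = [19]
enqueue(67): queue = [19, 67]
enqueue(54): queue = [19, 67, 54]
enqueue(3): queue = [19, 67, 54, 3]
dequeue(): queue = [67, 54, 3]
dequeue(): queue = [54, 3]

Answer: 54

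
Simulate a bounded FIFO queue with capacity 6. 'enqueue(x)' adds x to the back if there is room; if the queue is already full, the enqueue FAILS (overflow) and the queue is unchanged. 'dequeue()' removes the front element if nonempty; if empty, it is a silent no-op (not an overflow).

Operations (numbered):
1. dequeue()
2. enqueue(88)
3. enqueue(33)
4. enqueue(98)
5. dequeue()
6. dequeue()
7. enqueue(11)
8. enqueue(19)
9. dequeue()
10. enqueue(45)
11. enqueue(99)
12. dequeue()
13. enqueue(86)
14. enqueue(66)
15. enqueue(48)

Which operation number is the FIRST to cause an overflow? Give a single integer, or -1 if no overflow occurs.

1. dequeue(): empty, no-op, size=0
2. enqueue(88): size=1
3. enqueue(33): size=2
4. enqueue(98): size=3
5. dequeue(): size=2
6. dequeue(): size=1
7. enqueue(11): size=2
8. enqueue(19): size=3
9. dequeue(): size=2
10. enqueue(45): size=3
11. enqueue(99): size=4
12. dequeue(): size=3
13. enqueue(86): size=4
14. enqueue(66): size=5
15. enqueue(48): size=6

Answer: -1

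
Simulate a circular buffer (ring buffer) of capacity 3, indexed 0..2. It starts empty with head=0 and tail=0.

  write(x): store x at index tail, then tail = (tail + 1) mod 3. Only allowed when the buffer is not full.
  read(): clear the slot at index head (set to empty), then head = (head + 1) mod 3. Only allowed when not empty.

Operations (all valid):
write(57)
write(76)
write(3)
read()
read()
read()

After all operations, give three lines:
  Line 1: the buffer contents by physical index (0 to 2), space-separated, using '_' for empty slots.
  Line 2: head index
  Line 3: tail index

write(57): buf=[57 _ _], head=0, tail=1, size=1
write(76): buf=[57 76 _], head=0, tail=2, size=2
write(3): buf=[57 76 3], head=0, tail=0, size=3
read(): buf=[_ 76 3], head=1, tail=0, size=2
read(): buf=[_ _ 3], head=2, tail=0, size=1
read(): buf=[_ _ _], head=0, tail=0, size=0

Answer: _ _ _
0
0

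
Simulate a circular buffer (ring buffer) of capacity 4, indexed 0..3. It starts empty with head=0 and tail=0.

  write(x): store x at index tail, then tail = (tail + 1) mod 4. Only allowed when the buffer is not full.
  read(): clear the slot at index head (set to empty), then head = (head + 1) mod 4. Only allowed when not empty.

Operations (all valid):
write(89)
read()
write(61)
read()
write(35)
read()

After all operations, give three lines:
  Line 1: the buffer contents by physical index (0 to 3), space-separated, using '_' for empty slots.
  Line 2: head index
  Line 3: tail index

Answer: _ _ _ _
3
3

Derivation:
write(89): buf=[89 _ _ _], head=0, tail=1, size=1
read(): buf=[_ _ _ _], head=1, tail=1, size=0
write(61): buf=[_ 61 _ _], head=1, tail=2, size=1
read(): buf=[_ _ _ _], head=2, tail=2, size=0
write(35): buf=[_ _ 35 _], head=2, tail=3, size=1
read(): buf=[_ _ _ _], head=3, tail=3, size=0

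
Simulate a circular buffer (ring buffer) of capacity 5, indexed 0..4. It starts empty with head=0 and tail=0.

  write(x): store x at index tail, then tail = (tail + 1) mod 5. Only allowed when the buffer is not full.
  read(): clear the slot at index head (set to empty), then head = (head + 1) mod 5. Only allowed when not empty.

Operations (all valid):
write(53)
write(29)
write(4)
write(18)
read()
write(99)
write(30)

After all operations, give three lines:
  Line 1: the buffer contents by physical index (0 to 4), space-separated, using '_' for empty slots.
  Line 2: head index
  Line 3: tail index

Answer: 30 29 4 18 99
1
1

Derivation:
write(53): buf=[53 _ _ _ _], head=0, tail=1, size=1
write(29): buf=[53 29 _ _ _], head=0, tail=2, size=2
write(4): buf=[53 29 4 _ _], head=0, tail=3, size=3
write(18): buf=[53 29 4 18 _], head=0, tail=4, size=4
read(): buf=[_ 29 4 18 _], head=1, tail=4, size=3
write(99): buf=[_ 29 4 18 99], head=1, tail=0, size=4
write(30): buf=[30 29 4 18 99], head=1, tail=1, size=5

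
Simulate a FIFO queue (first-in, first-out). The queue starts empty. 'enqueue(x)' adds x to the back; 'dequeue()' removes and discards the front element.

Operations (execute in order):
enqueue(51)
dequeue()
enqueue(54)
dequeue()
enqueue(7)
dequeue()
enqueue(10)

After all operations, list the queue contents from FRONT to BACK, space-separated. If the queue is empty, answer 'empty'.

Answer: 10

Derivation:
enqueue(51): [51]
dequeue(): []
enqueue(54): [54]
dequeue(): []
enqueue(7): [7]
dequeue(): []
enqueue(10): [10]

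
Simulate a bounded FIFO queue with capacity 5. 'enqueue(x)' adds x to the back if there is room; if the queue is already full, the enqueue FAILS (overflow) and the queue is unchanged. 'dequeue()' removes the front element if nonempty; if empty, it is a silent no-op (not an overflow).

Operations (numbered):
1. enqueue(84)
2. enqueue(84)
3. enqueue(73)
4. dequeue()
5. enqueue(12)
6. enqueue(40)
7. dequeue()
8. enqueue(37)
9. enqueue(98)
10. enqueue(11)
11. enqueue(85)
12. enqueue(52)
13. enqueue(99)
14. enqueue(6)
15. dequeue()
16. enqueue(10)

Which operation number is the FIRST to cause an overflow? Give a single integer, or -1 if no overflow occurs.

1. enqueue(84): size=1
2. enqueue(84): size=2
3. enqueue(73): size=3
4. dequeue(): size=2
5. enqueue(12): size=3
6. enqueue(40): size=4
7. dequeue(): size=3
8. enqueue(37): size=4
9. enqueue(98): size=5
10. enqueue(11): size=5=cap → OVERFLOW (fail)
11. enqueue(85): size=5=cap → OVERFLOW (fail)
12. enqueue(52): size=5=cap → OVERFLOW (fail)
13. enqueue(99): size=5=cap → OVERFLOW (fail)
14. enqueue(6): size=5=cap → OVERFLOW (fail)
15. dequeue(): size=4
16. enqueue(10): size=5

Answer: 10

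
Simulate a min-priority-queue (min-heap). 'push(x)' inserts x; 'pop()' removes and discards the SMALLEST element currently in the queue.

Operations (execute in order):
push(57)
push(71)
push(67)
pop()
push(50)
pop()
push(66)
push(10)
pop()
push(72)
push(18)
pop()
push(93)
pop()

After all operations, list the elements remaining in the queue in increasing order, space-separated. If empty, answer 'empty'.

push(57): heap contents = [57]
push(71): heap contents = [57, 71]
push(67): heap contents = [57, 67, 71]
pop() → 57: heap contents = [67, 71]
push(50): heap contents = [50, 67, 71]
pop() → 50: heap contents = [67, 71]
push(66): heap contents = [66, 67, 71]
push(10): heap contents = [10, 66, 67, 71]
pop() → 10: heap contents = [66, 67, 71]
push(72): heap contents = [66, 67, 71, 72]
push(18): heap contents = [18, 66, 67, 71, 72]
pop() → 18: heap contents = [66, 67, 71, 72]
push(93): heap contents = [66, 67, 71, 72, 93]
pop() → 66: heap contents = [67, 71, 72, 93]

Answer: 67 71 72 93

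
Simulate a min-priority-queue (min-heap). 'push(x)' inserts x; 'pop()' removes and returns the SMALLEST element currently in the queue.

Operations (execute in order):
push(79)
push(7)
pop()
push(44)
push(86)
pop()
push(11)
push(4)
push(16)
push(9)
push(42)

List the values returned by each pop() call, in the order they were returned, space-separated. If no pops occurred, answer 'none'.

Answer: 7 44

Derivation:
push(79): heap contents = [79]
push(7): heap contents = [7, 79]
pop() → 7: heap contents = [79]
push(44): heap contents = [44, 79]
push(86): heap contents = [44, 79, 86]
pop() → 44: heap contents = [79, 86]
push(11): heap contents = [11, 79, 86]
push(4): heap contents = [4, 11, 79, 86]
push(16): heap contents = [4, 11, 16, 79, 86]
push(9): heap contents = [4, 9, 11, 16, 79, 86]
push(42): heap contents = [4, 9, 11, 16, 42, 79, 86]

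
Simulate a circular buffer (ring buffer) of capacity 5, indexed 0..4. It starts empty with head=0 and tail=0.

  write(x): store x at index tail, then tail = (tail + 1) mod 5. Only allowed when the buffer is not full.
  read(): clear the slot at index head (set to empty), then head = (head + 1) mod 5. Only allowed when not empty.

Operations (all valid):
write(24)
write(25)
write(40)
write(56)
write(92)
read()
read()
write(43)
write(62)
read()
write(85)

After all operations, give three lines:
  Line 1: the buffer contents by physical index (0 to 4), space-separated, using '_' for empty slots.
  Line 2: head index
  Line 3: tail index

write(24): buf=[24 _ _ _ _], head=0, tail=1, size=1
write(25): buf=[24 25 _ _ _], head=0, tail=2, size=2
write(40): buf=[24 25 40 _ _], head=0, tail=3, size=3
write(56): buf=[24 25 40 56 _], head=0, tail=4, size=4
write(92): buf=[24 25 40 56 92], head=0, tail=0, size=5
read(): buf=[_ 25 40 56 92], head=1, tail=0, size=4
read(): buf=[_ _ 40 56 92], head=2, tail=0, size=3
write(43): buf=[43 _ 40 56 92], head=2, tail=1, size=4
write(62): buf=[43 62 40 56 92], head=2, tail=2, size=5
read(): buf=[43 62 _ 56 92], head=3, tail=2, size=4
write(85): buf=[43 62 85 56 92], head=3, tail=3, size=5

Answer: 43 62 85 56 92
3
3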